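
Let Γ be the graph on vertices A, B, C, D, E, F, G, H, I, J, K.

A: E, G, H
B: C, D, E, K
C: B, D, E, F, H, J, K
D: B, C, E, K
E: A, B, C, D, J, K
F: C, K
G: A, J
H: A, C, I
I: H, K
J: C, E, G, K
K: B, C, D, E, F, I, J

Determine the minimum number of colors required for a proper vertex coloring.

B, C, D, E, K form a clique, so at least 5 colors are needed.
One proper 5-coloring: A=red, B=yellow, C=red, D=purple, E=green, F=green, G=blue, H=blue, I=red, J=yellow, K=blue. Every edge joins two different colors.

5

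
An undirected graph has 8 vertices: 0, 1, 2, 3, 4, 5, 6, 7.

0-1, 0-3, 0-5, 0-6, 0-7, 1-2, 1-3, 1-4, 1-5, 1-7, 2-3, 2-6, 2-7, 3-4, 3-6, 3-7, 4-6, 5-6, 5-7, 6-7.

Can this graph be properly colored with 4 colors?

The chromatic number is 4. 0, 3, 6, 7 form a clique, so at least 4 colors are needed.
4 colors suffice: color red → {1, 6}; color blue → {3, 5}; color green → {4, 7}; color yellow → {0, 2}.
That is already a proper 4-coloring.

Yes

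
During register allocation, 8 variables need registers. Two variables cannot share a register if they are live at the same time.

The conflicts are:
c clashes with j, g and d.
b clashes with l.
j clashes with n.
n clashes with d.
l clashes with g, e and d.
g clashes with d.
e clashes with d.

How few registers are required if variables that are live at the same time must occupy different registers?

3

c, g, d all conflict with each other, so at least 3 registers are needed.
Using 3 registers: c=2, b=1, j=1, n=2, l=2, g=3, e=3, d=1. Every pair that conflicts lands in different registers.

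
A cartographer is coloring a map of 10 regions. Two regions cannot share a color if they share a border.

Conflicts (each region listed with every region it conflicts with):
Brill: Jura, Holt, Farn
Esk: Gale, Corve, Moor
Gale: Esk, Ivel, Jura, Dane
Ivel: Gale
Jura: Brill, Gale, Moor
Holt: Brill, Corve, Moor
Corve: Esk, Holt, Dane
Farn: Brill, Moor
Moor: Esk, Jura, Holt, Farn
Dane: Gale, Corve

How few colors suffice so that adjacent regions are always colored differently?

2

Gale and Dane conflict, so at least 2 colors are needed.
A valid assignment using 2 colors: Brill=1, Esk=2, Gale=1, Ivel=2, Jura=2, Holt=2, Corve=1, Farn=2, Moor=1, Dane=2. No two conflicting regions share a color.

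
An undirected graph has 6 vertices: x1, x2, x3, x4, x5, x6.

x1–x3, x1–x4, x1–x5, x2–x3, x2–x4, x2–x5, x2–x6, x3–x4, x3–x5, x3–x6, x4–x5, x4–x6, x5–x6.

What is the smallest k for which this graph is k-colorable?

x2, x3, x4, x5, x6 are pairwise adjacent (a clique of size 5), so at least 5 colors are needed.
A valid assignment using 5 colors: x1=4, x2=5, x3=2, x4=3, x5=1, x6=4. Every edge joins two different colors.

5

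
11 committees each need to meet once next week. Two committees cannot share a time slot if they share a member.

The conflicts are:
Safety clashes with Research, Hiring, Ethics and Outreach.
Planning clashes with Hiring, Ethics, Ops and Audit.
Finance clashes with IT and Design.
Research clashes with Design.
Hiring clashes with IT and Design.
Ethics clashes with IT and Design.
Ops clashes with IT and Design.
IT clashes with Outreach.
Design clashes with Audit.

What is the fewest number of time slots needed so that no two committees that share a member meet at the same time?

2

Research and Design conflict, so at least 2 time slots are needed.
2 time slots suffice: time slot 1 → {Safety, Planning, IT, Design}; time slot 2 → {Finance, Research, Hiring, Ethics, Ops, Outreach, Audit}. Each listed conflict is separated.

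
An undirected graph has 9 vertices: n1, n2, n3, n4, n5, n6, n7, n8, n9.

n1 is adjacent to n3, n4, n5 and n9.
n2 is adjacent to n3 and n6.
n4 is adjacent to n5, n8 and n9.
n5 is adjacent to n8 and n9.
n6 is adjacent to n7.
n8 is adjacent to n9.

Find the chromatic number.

4

n4, n5, n8, n9 form a clique, so at least 4 colors are needed.
4 colors suffice: color 1 → {n1, n2, n7, n8}; color 2 → {n3, n4, n6}; color 3 → {n9}; color 4 → {n5}. No two adjacent vertices share a color.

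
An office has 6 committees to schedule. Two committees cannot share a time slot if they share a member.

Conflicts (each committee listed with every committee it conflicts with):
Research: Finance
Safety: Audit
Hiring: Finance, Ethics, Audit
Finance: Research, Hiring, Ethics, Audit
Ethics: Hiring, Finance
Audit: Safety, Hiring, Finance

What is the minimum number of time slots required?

3

Hiring, Finance, Ethics pairwise conflict, so at least 3 time slots are needed.
3 time slots suffice: Research=2, Safety=1, Hiring=2, Finance=1, Ethics=3, Audit=3. No two conflicting committees share a time slot.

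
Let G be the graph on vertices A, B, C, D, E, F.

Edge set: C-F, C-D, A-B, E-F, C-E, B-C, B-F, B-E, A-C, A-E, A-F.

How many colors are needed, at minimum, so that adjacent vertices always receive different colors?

A, B, C, E, F are pairwise adjacent (a clique of size 5), so at least 5 colors are needed.
5 colors suffice: A=5, B=4, C=1, D=2, E=3, F=2. Each edge has distinct colors on its endpoints.

5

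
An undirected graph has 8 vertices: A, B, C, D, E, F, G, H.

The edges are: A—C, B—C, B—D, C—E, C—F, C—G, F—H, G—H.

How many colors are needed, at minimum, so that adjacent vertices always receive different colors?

F and H are adjacent, so at least 2 colors are needed.
One proper 2-coloring: A=blue, B=blue, C=red, D=red, E=blue, F=blue, G=blue, H=red. Each edge has distinct colors on its endpoints.

2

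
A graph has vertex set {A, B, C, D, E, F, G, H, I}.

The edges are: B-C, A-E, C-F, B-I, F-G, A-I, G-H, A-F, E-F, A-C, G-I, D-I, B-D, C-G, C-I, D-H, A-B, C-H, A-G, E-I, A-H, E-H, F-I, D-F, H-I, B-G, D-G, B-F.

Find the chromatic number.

6

A, B, C, F, G, I form a clique, so at least 6 colors are needed.
6 colors suffice: color 1 → {I}; color 2 → {A, D}; color 3 → {F, H}; color 4 → {E, G}; color 5 → {B}; color 6 → {C}. Each edge has distinct colors on its endpoints.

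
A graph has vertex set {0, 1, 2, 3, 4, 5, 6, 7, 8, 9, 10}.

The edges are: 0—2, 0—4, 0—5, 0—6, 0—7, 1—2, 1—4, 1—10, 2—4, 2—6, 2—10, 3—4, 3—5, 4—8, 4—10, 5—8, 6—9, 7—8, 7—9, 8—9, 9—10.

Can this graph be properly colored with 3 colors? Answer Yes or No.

No

1, 2, 4, 10 are pairwise adjacent (a clique of size 4), so at least 4 colors are needed.
So 3 colors are not enough.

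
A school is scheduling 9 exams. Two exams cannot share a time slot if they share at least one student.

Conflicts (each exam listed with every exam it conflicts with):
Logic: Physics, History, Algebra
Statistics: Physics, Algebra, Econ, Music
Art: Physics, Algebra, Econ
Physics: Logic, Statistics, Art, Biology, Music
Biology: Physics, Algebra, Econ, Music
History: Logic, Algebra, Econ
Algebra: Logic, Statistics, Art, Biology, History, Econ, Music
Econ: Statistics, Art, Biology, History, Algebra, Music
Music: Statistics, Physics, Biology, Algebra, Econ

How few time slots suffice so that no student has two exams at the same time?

4

Biology, Algebra, Econ, Music pairwise conflict, so at least 4 time slots are needed.
4 time slots suffice: time slot 1 → {Physics, Algebra}; time slot 2 → {Logic, Econ}; time slot 3 → {Art, History, Music}; time slot 4 → {Statistics, Biology}. Each listed conflict is separated.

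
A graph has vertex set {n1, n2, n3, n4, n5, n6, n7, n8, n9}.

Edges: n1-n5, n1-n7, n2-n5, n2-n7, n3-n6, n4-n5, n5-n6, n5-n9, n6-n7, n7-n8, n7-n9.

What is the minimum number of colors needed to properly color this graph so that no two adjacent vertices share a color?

n6 and n7 are adjacent, so at least 2 colors are needed.
One proper 2-coloring: n1=2, n2=2, n3=1, n4=2, n5=1, n6=2, n7=1, n8=2, n9=2. Every edge joins two different colors.

2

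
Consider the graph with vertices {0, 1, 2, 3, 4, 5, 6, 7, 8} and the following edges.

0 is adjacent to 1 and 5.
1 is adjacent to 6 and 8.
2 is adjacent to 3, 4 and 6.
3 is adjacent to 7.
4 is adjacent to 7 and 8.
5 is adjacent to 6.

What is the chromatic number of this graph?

The cycle 2-6-1-8-4-2 has odd length 5, so it cannot be 2-colored; at least 3 colors are needed.
3 colors suffice: color red → {1, 2, 5, 7}; color blue → {0, 3, 4, 6}; color green → {8}. Each edge has distinct colors on its endpoints.

3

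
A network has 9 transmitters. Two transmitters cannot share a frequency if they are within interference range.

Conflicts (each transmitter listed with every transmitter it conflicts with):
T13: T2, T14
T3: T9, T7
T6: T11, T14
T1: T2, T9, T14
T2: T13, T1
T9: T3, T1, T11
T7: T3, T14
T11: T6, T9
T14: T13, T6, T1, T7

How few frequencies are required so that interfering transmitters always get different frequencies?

The cycle T11-T9-T1-T14-T6-T11 has odd length 5, so it cannot be 2-colored; at least 3 frequencies are needed.
Using 3 frequencies: T13=2, T3=2, T6=3, T1=2, T2=1, T9=1, T7=3, T11=2, T14=1. No two conflicting transmitters share a frequency.

3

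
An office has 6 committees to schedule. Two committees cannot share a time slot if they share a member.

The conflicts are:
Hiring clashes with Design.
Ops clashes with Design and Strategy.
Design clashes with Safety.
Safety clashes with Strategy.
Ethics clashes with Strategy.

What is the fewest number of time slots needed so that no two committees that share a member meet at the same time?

Ethics and Strategy conflict, so at least 2 time slots are needed.
2 time slots suffice: time slot 1 → {Design, Strategy}; time slot 2 → {Hiring, Ops, Safety, Ethics}. Each listed conflict is separated.

2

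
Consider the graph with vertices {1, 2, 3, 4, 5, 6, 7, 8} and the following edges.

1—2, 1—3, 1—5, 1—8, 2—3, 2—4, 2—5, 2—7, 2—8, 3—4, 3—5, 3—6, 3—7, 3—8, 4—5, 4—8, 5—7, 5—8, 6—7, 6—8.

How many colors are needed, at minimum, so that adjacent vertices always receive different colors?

2, 3, 4, 5, 8 are mutually adjacent (a clique of size 5), so at least 5 colors are needed.
One proper 5-coloring: 1=purple, 2=blue, 3=red, 4=purple, 5=yellow, 6=blue, 7=green, 8=green. Every edge joins two different colors.

5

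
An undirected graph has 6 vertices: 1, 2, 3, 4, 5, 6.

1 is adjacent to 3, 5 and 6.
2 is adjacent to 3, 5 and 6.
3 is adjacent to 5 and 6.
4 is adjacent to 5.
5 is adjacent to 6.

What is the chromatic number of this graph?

2, 3, 5, 6 are pairwise adjacent (a clique of size 4), so at least 4 colors are needed.
A valid assignment using 4 colors: 1=yellow, 2=yellow, 3=blue, 4=blue, 5=red, 6=green. Every edge joins two different colors.

4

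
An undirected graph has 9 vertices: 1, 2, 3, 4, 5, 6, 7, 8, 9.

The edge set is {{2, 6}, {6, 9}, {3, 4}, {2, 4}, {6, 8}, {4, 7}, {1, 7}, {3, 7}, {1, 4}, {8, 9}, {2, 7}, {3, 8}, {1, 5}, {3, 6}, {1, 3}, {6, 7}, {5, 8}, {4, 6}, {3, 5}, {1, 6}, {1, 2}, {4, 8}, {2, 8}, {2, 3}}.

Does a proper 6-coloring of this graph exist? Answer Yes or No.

The chromatic number is 6. 1, 2, 3, 4, 6, 7 are mutually adjacent (a clique of size 6), so at least 6 colors are needed.
6 colors suffice: color red → {3, 9}; color blue → {5, 6}; color green → {4}; color yellow → {1, 8}; color purple → {2}; color orange → {7}.
That is already a proper 6-coloring.

Yes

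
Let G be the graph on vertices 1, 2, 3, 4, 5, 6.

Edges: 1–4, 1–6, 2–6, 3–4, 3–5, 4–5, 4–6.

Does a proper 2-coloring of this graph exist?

No

1, 4, 6 are mutually adjacent, so at least 3 colors are needed.
So 2 colors are not enough.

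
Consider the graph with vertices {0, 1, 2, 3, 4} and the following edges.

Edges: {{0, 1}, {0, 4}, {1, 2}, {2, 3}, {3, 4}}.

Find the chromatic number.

3

The cycle 2-3-4-0-1-2 has odd length 5, so it cannot be 2-colored; at least 3 colors are needed.
3 colors suffice: color red → {2, 4}; color blue → {1, 3}; color green → {0}. Each edge has distinct colors on its endpoints.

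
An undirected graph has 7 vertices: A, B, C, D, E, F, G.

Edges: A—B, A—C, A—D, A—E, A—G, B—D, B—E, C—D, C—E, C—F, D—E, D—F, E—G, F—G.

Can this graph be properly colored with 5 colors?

The chromatic number is 4. A, C, D, E form a clique, so at least 4 colors are needed.
4 colors suffice: A=blue, B=yellow, C=yellow, D=green, E=red, F=red, G=green.
Since 5 ≥ 4, a proper 5-coloring certainly exists.

Yes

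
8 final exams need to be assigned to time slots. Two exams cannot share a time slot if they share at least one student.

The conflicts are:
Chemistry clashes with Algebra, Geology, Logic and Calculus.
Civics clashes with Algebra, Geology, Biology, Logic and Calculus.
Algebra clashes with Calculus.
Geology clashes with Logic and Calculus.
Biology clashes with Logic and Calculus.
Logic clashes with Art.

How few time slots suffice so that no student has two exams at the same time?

Civics, Algebra, Calculus pairwise conflict, so at least 3 time slots are needed.
3 time slots suffice: time slot 1 → {Chemistry, Civics, Art}; time slot 2 → {Logic, Calculus}; time slot 3 → {Algebra, Geology, Biology}. Every pair that conflicts lands in different time slots.

3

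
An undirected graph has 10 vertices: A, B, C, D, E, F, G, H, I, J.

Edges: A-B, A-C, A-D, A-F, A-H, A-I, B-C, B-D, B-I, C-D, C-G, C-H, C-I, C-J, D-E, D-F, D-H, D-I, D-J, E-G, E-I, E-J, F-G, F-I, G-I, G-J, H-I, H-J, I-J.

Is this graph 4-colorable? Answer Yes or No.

A, B, C, D, I are pairwise adjacent (a clique of size 5), so at least 5 colors are needed.
So 4 colors are not enough.

No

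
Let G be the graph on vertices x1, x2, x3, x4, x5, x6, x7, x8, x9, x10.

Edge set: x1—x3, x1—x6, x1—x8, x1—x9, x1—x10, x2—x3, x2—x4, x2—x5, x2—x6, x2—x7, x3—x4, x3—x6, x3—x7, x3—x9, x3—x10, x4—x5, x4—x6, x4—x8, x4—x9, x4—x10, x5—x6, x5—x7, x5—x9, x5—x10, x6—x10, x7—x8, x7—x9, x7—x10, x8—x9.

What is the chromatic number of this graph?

x1, x3, x6, x10 are pairwise adjacent (a clique of size 4), so at least 4 colors are needed.
One proper 4-coloring: x1=1, x2=3, x3=2, x4=1, x5=2, x6=4, x7=1, x8=2, x9=3, x10=3. Every edge joins two different colors.

4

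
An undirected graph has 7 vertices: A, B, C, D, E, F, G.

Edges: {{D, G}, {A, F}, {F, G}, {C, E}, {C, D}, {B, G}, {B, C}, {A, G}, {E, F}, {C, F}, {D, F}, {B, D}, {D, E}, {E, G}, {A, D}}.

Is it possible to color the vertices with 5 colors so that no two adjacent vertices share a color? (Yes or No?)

Yes

The chromatic number is 4. D, E, F, G are pairwise adjacent (a clique of size 4), so at least 4 colors are needed.
4 colors suffice: color 1 → {D}; color 2 → {B, F}; color 3 → {C, G}; color 4 → {A, E}.
Since 5 ≥ 4, a proper 5-coloring certainly exists.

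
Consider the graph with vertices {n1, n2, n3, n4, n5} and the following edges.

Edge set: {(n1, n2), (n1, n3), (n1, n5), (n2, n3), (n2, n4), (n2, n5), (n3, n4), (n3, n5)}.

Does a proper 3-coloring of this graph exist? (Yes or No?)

No

n1, n2, n3, n5 are mutually adjacent (a clique of size 4), so at least 4 colors are needed.
So 3 colors are not enough.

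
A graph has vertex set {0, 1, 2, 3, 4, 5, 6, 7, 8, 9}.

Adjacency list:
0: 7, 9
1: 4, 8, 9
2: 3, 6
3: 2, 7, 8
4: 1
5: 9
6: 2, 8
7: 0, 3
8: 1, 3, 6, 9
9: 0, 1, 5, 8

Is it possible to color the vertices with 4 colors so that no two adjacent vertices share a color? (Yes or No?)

Yes

The chromatic number is 3. 1, 8, 9 form a triangle, so at least 3 colors are needed.
3 colors suffice: color red → {2, 4, 5, 7, 8}; color blue → {3, 6, 9}; color green → {0, 1}.
Since 4 ≥ 3, a proper 4-coloring certainly exists.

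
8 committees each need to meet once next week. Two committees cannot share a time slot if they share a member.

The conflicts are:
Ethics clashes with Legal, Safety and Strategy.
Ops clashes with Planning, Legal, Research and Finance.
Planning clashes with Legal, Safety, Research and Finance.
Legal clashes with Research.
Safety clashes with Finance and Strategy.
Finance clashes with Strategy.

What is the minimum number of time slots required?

Ops, Planning, Legal, Research are mutually in conflict, so at least 4 time slots are needed.
4 time slots suffice: Ethics=3, Ops=3, Planning=1, Legal=2, Safety=2, Research=4, Finance=4, Strategy=1. Every pair that conflicts lands in different time slots.

4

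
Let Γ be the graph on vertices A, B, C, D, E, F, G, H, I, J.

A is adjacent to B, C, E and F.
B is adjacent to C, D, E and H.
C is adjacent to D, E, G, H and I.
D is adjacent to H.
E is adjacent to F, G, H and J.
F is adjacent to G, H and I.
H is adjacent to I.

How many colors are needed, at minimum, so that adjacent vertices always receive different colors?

4

B, C, D, H are pairwise adjacent (a clique of size 4), so at least 4 colors are needed.
4 colors suffice: color 1 → {C, F, J}; color 2 → {D, E, I}; color 3 → {A, G, H}; color 4 → {B}. No two adjacent vertices share a color.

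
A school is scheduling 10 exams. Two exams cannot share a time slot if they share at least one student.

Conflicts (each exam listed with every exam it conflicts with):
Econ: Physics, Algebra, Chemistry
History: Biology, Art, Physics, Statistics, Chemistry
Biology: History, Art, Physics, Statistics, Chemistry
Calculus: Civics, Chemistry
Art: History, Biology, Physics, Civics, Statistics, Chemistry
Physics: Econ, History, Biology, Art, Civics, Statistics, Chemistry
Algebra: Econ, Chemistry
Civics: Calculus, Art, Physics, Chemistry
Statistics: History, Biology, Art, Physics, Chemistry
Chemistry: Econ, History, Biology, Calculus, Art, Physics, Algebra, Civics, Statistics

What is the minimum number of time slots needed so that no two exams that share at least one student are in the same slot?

6

History, Biology, Art, Physics, Statistics, Chemistry all conflict with each other, so at least 6 time slots are needed.
Using 6 time slots: Econ=3, History=6, Biology=4, Calculus=2, Art=3, Physics=2, Algebra=2, Civics=4, Statistics=5, Chemistry=1. Every pair that conflicts lands in different time slots.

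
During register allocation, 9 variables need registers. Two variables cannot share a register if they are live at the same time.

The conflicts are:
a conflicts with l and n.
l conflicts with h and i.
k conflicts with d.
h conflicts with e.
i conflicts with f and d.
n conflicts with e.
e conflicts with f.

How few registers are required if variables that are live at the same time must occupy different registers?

The cycle e-f-i-l-h-e has odd length 5, so it cannot be 2-colored; at least 3 registers are needed.
Using 3 registers: a=3, l=1, k=2, h=2, i=2, n=2, e=1, f=3, d=1. No two conflicting variables share a register.

3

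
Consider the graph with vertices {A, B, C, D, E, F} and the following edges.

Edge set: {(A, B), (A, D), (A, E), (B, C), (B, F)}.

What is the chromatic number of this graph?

2

A and D are adjacent, so at least 2 colors are needed.
2 colors suffice: color 1 → {B, D, E}; color 2 → {A, C, F}. Every edge joins two different colors.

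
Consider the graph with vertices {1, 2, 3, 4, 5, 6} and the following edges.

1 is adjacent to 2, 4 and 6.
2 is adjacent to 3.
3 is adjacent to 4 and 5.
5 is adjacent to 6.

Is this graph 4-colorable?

Yes

The chromatic number is 3. The cycle 4-1-6-5-3-4 has odd length 5, so it cannot be 2-colored; at least 3 colors are needed.
3 colors suffice: color a → {1, 3}; color b → {2, 4, 6}; color c → {5}.
Since 4 ≥ 3, a proper 4-coloring certainly exists.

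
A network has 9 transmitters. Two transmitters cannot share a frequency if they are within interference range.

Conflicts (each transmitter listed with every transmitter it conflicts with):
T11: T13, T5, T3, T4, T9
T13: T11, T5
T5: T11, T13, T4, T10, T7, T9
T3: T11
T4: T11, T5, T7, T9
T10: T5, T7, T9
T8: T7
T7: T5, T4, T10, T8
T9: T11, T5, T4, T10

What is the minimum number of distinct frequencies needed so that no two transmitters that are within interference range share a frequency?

T11, T5, T4, T9 pairwise conflict, so at least 4 frequencies are needed.
A valid assignment using 4 frequencies: T11=2, T13=3, T5=1, T3=1, T4=3, T10=3, T8=1, T7=2, T9=4. Each listed conflict is separated.

4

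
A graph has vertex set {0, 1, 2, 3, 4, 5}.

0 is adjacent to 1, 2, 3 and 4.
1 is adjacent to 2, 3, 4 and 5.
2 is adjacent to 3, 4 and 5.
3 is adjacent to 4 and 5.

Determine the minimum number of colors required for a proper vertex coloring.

0, 1, 2, 3, 4 are mutually adjacent (a clique of size 5), so at least 5 colors are needed.
5 colors suffice: color a → {2}; color b → {1}; color c → {3}; color d → {4, 5}; color e → {0}. No two adjacent vertices share a color.

5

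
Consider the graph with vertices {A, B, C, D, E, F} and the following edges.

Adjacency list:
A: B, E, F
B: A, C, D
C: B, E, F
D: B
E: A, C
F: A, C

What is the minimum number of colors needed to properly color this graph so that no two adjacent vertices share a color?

C and E are adjacent, so at least 2 colors are needed.
2 colors suffice: color 1 → {A, C, D}; color 2 → {B, E, F}. Every edge joins two different colors.

2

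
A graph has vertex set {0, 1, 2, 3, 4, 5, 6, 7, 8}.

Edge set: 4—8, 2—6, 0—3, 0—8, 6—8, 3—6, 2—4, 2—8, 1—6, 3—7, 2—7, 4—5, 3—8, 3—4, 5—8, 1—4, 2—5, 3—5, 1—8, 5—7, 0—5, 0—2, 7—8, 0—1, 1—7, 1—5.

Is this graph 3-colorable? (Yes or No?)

No

2, 5, 7, 8 are mutually adjacent (a clique of size 4), so at least 4 colors are needed.
So 3 colors are not enough.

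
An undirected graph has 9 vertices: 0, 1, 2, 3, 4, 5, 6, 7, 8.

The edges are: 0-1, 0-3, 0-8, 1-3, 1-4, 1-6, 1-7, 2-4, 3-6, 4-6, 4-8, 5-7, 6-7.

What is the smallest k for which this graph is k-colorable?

0, 1, 3 form a triangle, so at least 3 colors are needed.
3 colors suffice: 0=b, 1=a, 2=a, 3=c, 4=c, 5=a, 6=b, 7=c, 8=a. Every edge joins two different colors.

3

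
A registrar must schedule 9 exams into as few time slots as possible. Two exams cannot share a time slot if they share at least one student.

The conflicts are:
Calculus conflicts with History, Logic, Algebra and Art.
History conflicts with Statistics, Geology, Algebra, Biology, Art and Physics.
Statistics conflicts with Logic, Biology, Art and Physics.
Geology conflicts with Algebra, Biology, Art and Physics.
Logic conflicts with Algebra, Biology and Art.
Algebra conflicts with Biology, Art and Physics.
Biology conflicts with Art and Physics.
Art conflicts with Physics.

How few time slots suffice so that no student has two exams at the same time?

6

History, Geology, Algebra, Biology, Art, Physics are mutually in conflict, so at least 6 time slots are needed.
6 time slots suffice: time slot 1 → {Art}; time slot 2 → {Calculus, Biology}; time slot 3 → {History, Logic}; time slot 4 → {Statistics, Algebra}; time slot 5 → {Physics}; time slot 6 → {Geology}. No two conflicting exams share a time slot.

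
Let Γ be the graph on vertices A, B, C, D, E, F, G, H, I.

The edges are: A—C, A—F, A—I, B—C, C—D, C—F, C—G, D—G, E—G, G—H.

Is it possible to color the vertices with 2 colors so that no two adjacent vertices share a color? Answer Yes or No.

No

A, C, F are pairwise adjacent, so at least 3 colors are needed.
So 2 colors are not enough.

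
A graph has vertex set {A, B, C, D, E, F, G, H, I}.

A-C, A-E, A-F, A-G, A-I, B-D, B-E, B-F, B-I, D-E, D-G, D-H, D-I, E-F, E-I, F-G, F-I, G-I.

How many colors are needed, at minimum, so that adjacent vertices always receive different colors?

4

B, D, E, I form a clique, so at least 4 colors are needed.
4 colors suffice: color 1 → {C, H, I}; color 2 → {D, F}; color 3 → {E, G}; color 4 → {A, B}. Every edge joins two different colors.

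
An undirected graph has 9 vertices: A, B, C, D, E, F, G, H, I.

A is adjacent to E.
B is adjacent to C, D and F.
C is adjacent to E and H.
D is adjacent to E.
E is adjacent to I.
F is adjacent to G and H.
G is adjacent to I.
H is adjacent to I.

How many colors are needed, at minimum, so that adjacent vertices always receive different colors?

2

B and D are adjacent, so at least 2 colors are needed.
2 colors suffice: color red → {B, E, G, H}; color blue → {A, C, D, F, I}. No two adjacent vertices share a color.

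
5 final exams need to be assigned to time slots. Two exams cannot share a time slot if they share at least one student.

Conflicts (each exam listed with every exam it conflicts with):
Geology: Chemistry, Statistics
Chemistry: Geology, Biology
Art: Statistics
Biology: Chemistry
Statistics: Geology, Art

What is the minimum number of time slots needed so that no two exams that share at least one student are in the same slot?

Geology and Chemistry conflict, so at least 2 time slots are needed.
2 time slots suffice: time slot 1 → {Chemistry, Statistics}; time slot 2 → {Geology, Art, Biology}. No two conflicting exams share a time slot.

2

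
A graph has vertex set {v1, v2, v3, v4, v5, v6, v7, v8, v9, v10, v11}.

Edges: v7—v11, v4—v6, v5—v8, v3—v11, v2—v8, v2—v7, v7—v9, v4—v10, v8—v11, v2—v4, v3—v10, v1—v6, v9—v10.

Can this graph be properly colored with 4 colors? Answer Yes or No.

The chromatic number is 3. The cycle v7-v11-v3-v10-v9-v7 has odd length 5, so it cannot be 2-colored; at least 3 colors are needed.
A valid assignment using 3 colors: v1=2, v2=1, v3=2, v4=2, v5=1, v6=1, v7=2, v8=2, v9=3, v10=1, v11=1.
Since 4 ≥ 3, a proper 4-coloring certainly exists.

Yes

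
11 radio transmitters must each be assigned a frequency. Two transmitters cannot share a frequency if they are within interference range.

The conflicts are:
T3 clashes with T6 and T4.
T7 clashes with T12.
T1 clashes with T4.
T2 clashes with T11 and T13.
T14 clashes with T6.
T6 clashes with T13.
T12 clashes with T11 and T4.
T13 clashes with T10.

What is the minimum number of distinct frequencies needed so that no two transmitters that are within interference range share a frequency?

The cycle T13-T6-T3-T4-T12-T11-T2-T13 has odd length 7, so it cannot be 2-colored; at least 3 frequencies are needed.
Using 3 frequencies: T3=2, T7=1, T1=2, T2=1, T14=2, T6=1, T12=2, T11=3, T13=2, T4=1, T10=1. No two conflicting transmitters share a frequency.

3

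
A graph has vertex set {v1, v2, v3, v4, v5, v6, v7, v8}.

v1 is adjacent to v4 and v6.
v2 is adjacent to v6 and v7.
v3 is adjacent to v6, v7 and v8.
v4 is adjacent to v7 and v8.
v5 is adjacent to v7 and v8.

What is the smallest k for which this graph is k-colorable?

The cycle v7-v4-v1-v6-v2-v7 has odd length 5, so it cannot be 2-colored; at least 3 colors are needed.
3 colors suffice: color 1 → {v6, v7, v8}; color 2 → {v2, v3, v4, v5}; color 3 → {v1}. No two adjacent vertices share a color.

3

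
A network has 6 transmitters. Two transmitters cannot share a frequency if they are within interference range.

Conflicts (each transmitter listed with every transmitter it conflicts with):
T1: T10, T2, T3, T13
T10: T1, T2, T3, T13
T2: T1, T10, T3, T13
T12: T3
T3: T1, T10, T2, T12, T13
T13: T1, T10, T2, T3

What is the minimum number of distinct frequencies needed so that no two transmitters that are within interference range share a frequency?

5

T1, T10, T2, T3, T13 all conflict with each other, so at least 5 frequencies are needed.
Using 5 frequencies: T1=4, T10=2, T2=3, T12=2, T3=1, T13=5. Each listed conflict is separated.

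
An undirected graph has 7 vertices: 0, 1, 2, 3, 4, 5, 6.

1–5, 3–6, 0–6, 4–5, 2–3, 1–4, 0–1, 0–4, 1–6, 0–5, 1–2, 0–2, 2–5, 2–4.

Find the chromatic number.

5

0, 1, 2, 4, 5 are mutually adjacent (a clique of size 5), so at least 5 colors are needed.
5 colors suffice: color a → {0, 3}; color b → {1}; color c → {2, 6}; color d → {5}; color e → {4}. Each edge has distinct colors on its endpoints.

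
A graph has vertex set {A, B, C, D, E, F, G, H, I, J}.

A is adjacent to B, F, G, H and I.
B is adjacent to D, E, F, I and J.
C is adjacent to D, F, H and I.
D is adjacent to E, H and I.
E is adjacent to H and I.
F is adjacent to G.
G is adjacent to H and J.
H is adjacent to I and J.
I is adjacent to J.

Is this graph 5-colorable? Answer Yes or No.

The chromatic number is 4. C, D, H, I are pairwise adjacent (a clique of size 4), so at least 4 colors are needed.
4 colors suffice: color red → {F, I}; color blue → {B, H}; color green → {A, D, J}; color yellow → {C, E, G}.
Since 5 ≥ 4, a proper 5-coloring certainly exists.

Yes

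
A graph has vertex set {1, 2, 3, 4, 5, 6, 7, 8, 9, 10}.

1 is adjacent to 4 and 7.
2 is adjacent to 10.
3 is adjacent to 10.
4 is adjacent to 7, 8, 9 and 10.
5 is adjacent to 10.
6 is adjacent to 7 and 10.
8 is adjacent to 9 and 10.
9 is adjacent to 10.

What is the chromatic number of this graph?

4, 8, 9, 10 are mutually adjacent (a clique of size 4), so at least 4 colors are needed.
4 colors suffice: color red → {7, 10}; color blue → {2, 3, 4, 5, 6}; color green → {1, 9}; color yellow → {8}. Each edge has distinct colors on its endpoints.

4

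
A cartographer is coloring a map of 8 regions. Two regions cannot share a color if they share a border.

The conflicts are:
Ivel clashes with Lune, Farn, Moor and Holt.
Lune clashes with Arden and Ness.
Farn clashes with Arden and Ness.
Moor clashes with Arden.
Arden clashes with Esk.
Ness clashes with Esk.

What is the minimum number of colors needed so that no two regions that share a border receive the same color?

2

Arden and Esk conflict, so at least 2 colors are needed.
2 colors suffice: color 1 → {Ivel, Arden, Ness}; color 2 → {Lune, Farn, Moor, Holt, Esk}. No two conflicting regions share a color.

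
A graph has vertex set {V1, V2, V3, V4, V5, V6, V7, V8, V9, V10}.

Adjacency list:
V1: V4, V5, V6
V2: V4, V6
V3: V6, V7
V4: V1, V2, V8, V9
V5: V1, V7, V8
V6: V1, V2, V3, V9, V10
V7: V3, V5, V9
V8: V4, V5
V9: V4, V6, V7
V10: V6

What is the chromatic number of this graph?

3

The cycle V5-V1-V6-V3-V7-V5 has odd length 5, so it cannot be 2-colored; at least 3 colors are needed.
3 colors suffice: color 1 → {V4, V6, V7}; color 2 → {V1, V2, V3, V8, V9, V10}; color 3 → {V5}. Each edge has distinct colors on its endpoints.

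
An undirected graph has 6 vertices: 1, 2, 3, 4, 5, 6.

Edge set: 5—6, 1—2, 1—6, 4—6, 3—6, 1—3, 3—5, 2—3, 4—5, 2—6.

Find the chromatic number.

1, 2, 3, 6 form a clique, so at least 4 colors are needed.
One proper 4-coloring: 1=c, 2=d, 3=b, 4=b, 5=c, 6=a. Every edge joins two different colors.

4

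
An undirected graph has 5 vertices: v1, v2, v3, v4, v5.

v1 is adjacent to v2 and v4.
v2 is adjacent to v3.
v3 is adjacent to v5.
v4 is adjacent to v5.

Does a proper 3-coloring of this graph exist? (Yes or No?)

The chromatic number is 3. The cycle v4-v5-v3-v2-v1-v4 has odd length 5, so it cannot be 2-colored; at least 3 colors are needed.
One proper 3-coloring: v1=R, v2=B, v3=R, v4=G, v5=B.
That is already a proper 3-coloring.

Yes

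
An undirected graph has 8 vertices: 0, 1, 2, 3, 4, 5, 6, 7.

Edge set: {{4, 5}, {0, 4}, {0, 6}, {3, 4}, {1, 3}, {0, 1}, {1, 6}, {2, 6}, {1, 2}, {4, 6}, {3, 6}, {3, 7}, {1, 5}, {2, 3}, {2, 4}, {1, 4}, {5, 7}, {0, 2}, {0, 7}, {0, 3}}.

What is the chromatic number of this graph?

6

0, 1, 2, 3, 4, 6 are mutually adjacent (a clique of size 6), so at least 6 colors are needed.
A valid assignment using 6 colors: 0=yellow, 1=blue, 2=orange, 3=green, 4=red, 5=green, 6=purple, 7=red. Every edge joins two different colors.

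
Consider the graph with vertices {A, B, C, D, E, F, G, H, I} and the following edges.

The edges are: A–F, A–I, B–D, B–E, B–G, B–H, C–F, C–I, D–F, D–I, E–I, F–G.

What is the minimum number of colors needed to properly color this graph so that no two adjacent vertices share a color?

A and I are adjacent, so at least 2 colors are needed.
A valid assignment using 2 colors: A=blue, B=red, C=blue, D=blue, E=blue, F=red, G=blue, H=blue, I=red. Every edge joins two different colors.

2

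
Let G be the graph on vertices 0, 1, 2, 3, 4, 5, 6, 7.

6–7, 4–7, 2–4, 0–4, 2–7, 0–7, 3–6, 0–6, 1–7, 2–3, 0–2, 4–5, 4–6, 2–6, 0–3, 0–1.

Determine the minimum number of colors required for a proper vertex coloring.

5

0, 2, 4, 6, 7 are pairwise adjacent (a clique of size 5), so at least 5 colors are needed.
One proper 5-coloring: 0=red, 1=green, 2=purple, 3=blue, 4=green, 5=red, 6=yellow, 7=blue. Each edge has distinct colors on its endpoints.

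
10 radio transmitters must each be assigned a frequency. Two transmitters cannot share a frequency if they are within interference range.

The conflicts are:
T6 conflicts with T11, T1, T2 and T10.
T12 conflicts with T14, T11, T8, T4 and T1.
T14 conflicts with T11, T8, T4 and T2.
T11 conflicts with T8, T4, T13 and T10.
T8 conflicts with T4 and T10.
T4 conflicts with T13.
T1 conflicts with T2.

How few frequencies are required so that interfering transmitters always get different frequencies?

T12, T14, T11, T8, T4 pairwise conflict, so at least 5 frequencies are needed.
5 frequencies suffice: frequency 1 → {T11, T2}; frequency 2 → {T6, T12, T13}; frequency 3 → {T8, T1}; frequency 4 → {T4, T10}; frequency 5 → {T14}. Each listed conflict is separated.

5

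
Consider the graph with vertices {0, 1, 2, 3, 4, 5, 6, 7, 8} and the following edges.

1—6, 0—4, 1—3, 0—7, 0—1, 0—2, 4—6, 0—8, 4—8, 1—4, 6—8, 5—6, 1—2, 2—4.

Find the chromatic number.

4

0, 1, 2, 4 form a clique, so at least 4 colors are needed.
One proper 4-coloring: 0=b, 1=c, 2=d, 3=a, 4=a, 5=a, 6=b, 7=a, 8=c. No two adjacent vertices share a color.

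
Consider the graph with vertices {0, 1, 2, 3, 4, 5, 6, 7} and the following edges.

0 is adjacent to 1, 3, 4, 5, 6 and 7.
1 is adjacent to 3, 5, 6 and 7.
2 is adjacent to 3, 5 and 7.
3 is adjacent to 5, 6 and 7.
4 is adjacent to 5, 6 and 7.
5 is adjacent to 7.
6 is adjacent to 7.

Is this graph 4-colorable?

0, 1, 3, 6, 7 are pairwise adjacent (a clique of size 5), so at least 5 colors are needed.
So 4 colors are not enough.

No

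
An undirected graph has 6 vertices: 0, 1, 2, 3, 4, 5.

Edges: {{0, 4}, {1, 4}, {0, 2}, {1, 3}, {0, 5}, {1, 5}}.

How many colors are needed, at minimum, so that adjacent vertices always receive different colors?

2

0 and 5 are adjacent, so at least 2 colors are needed.
One proper 2-coloring: 0=a, 1=a, 2=b, 3=b, 4=b, 5=b. Every edge joins two different colors.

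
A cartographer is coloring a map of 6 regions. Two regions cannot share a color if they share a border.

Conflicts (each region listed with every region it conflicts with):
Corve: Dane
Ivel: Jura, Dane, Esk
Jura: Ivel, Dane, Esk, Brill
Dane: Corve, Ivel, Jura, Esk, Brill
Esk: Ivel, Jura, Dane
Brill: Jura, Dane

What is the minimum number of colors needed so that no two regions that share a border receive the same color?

Ivel, Jura, Dane, Esk all conflict with each other, so at least 4 colors are needed.
4 colors suffice: color 1 → {Dane}; color 2 → {Corve, Jura}; color 3 → {Esk, Brill}; color 4 → {Ivel}. Every pair that conflicts lands in different colors.

4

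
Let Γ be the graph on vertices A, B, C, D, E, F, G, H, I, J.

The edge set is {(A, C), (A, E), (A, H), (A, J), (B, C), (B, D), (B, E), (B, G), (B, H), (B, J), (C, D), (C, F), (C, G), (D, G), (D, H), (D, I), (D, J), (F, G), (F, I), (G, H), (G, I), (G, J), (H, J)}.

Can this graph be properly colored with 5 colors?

The chromatic number is 5. B, D, G, H, J form a clique, so at least 5 colors are needed.
5 colors suffice: color 1 → {A, G}; color 2 → {B, I}; color 3 → {D, E, F}; color 4 → {C, H}; color 5 → {J}.
That is already a proper 5-coloring.

Yes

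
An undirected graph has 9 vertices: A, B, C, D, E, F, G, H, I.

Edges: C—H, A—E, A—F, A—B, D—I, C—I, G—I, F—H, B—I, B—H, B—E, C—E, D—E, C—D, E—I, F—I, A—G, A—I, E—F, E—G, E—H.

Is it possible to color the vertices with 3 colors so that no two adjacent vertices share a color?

No

A, B, E, I form a clique, so at least 4 colors are needed.
So 3 colors are not enough.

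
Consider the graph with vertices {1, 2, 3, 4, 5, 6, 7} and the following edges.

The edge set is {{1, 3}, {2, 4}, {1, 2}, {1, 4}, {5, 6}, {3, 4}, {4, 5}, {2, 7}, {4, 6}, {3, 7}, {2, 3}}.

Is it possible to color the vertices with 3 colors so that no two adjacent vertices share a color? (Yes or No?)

1, 2, 3, 4 are pairwise adjacent (a clique of size 4), so at least 4 colors are needed.
So 3 colors are not enough.

No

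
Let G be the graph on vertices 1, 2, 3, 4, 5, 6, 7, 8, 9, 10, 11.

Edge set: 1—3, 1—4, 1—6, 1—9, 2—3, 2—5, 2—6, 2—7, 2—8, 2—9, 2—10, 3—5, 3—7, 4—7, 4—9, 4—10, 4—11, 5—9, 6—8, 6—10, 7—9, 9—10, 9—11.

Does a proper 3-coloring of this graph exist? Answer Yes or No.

Yes

The chromatic number is 3. 2, 3, 5 form a triangle, so at least 3 colors are needed.
3 colors suffice: color a → {2, 4}; color b → {3, 6, 9}; color c → {1, 5, 7, 8, 10, 11}.
That is already a proper 3-coloring.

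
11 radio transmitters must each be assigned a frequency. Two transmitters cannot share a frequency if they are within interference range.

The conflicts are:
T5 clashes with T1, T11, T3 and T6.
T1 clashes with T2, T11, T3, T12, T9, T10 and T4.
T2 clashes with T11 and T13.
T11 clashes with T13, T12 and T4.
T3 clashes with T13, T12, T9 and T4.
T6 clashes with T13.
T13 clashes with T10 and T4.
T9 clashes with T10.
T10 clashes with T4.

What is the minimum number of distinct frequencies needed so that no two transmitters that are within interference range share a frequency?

T5, T1, T3 pairwise conflict, so at least 3 frequencies are needed.
3 frequencies suffice: T5=3, T1=1, T2=3, T11=2, T3=2, T6=2, T13=1, T12=3, T9=3, T10=2, T4=3. Every pair that conflicts lands in different frequencies.

3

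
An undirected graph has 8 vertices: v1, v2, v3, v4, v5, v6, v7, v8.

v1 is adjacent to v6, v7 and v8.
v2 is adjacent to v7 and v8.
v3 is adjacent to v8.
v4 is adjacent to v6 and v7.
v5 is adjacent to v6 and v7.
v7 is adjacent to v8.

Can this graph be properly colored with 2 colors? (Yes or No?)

No

v2, v7, v8 are pairwise adjacent, so at least 3 colors are needed.
So 2 colors are not enough.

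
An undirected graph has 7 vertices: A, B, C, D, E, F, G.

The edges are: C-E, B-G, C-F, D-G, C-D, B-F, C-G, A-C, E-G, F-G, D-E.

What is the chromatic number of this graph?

C, D, E, G are mutually adjacent (a clique of size 4), so at least 4 colors are needed.
A valid assignment using 4 colors: A=blue, B=red, C=red, D=green, E=yellow, F=green, G=blue. No two adjacent vertices share a color.

4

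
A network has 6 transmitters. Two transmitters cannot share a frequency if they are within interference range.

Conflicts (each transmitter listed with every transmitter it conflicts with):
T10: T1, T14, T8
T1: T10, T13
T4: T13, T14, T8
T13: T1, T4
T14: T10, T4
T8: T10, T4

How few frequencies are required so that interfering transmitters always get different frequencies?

3

The cycle T1-T10-T8-T4-T13-T1 has odd length 5, so it cannot be 2-colored; at least 3 frequencies are needed.
3 frequencies suffice: frequency 1 → {T10, T4}; frequency 2 → {T13, T14, T8}; frequency 3 → {T1}. Every pair that conflicts lands in different frequencies.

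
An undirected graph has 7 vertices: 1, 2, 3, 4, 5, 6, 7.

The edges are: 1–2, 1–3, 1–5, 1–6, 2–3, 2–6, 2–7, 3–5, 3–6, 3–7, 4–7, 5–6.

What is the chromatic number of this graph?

4

1, 2, 3, 6 are mutually adjacent (a clique of size 4), so at least 4 colors are needed.
A valid assignment using 4 colors: 1=blue, 2=yellow, 3=red, 4=red, 5=yellow, 6=green, 7=blue. Every edge joins two different colors.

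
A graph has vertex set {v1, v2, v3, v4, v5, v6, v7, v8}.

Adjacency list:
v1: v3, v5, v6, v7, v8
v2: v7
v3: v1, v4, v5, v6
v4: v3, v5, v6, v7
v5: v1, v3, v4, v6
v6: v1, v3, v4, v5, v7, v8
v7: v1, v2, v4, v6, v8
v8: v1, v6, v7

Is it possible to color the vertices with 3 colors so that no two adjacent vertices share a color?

No

v3, v4, v5, v6 form a clique, so at least 4 colors are needed.
So 3 colors are not enough.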